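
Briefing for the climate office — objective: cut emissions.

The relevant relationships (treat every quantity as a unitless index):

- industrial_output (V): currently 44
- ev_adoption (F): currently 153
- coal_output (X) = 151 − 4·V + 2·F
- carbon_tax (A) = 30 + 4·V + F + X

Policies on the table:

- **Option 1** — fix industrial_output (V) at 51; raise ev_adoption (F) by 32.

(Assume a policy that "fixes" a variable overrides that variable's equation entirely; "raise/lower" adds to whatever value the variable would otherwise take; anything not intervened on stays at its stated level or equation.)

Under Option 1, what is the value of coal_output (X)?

317

Option 1 (V := 51, F + 32):
  V = 51
  F = 153 + 32 = 185
  X = 151 − 4·51 + 2·185 = 317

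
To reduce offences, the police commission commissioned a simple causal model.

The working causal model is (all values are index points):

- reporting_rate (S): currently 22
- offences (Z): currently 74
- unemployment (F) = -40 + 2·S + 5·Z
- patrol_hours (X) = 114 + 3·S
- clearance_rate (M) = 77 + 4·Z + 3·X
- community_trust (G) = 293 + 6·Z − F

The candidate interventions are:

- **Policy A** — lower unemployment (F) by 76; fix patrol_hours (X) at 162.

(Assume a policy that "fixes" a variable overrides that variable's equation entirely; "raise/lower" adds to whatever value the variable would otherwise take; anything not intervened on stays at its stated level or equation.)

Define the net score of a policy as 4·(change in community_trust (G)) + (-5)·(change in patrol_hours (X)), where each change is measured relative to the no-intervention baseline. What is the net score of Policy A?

Baseline:
  S = 22
  Z = 74
  F = -40 + 2·22 + 5·74 = 374
  X = 114 + 3·22 = 180
  G = 293 + 6·74 − 374 = 363
Policy A (F − 76, X := 162):
  S = 22
  Z = 74
  F = -40 + 2·22 + 5·74 (−76 from intervention) = 298
  X = 162
  G = 293 + 6·74 − 298 = 439
ΔG = 439 − 363 = 76; ΔX = 162 − 180 = -18
Score = 4·76 + (-5)·(-18) = 394

394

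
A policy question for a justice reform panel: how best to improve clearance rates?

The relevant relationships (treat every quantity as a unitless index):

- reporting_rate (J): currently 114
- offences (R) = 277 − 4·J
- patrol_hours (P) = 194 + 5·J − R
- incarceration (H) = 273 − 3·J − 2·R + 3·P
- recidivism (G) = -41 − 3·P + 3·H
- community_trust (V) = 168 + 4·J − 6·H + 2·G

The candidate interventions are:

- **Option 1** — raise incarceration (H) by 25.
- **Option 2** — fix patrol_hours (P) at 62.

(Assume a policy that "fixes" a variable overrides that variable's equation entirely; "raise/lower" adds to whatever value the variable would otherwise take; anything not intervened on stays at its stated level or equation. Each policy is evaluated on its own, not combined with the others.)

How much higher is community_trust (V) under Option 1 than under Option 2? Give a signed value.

Option 1 (H + 25):
  J = 114
  R = 277 − 4·114 = -179
  P = 194 + 5·114 − (-179) = 943
  H = 273 − 3·114 − 2·(-179) + 3·943 (+25 from intervention) = 3143
  G = -41 − 3·943 + 3·3143 = 6559
  V = 168 + 4·114 − 6·3143 + 2·6559 = -5116
Option 2 (P := 62):
  J = 114
  R = 277 − 4·114 = -179
  P = 62
  H = 273 − 3·114 − 2·(-179) + 3·62 = 475
  G = -41 − 3·62 + 3·475 = 1198
  V = 168 + 4·114 − 6·475 + 2·1198 = 170
V: -5116 − 170 = -5286

-5286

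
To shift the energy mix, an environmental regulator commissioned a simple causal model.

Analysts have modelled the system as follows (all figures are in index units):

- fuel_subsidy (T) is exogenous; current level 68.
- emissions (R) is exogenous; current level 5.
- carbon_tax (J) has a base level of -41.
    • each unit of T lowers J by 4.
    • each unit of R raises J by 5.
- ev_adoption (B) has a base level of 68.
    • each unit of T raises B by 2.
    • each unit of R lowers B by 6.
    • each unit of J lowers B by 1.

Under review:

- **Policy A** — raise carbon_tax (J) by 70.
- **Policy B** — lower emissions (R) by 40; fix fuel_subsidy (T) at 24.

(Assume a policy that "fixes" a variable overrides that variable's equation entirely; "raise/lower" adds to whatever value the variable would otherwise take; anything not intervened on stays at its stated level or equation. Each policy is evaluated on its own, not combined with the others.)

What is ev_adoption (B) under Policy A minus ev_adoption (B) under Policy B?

Policy A (J + 70):
  T = 68
  R = 5
  J = -41 − 4·68 + 5·5 (+70 from intervention) = -218
  B = 68 + 2·68 − 6·5 − (-218) = 392
Policy B (R − 40, T := 24):
  T = 24
  R = 5 − 40 = -35
  J = -41 − 4·24 + 5·(-35) = -312
  B = 68 + 2·24 − 6·(-35) − (-312) = 638
B: 392 − 638 = -246

-246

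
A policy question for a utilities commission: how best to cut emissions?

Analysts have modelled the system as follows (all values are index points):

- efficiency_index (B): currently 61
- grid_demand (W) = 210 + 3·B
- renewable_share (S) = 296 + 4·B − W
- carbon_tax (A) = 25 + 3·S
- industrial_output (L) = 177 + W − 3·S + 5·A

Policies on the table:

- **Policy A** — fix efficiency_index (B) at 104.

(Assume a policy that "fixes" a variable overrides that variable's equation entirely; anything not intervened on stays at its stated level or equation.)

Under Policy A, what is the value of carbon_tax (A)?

Policy A (B := 104):
  B = 104
  W = 210 + 3·104 = 522
  S = 296 + 4·104 − 522 = 190
  A = 25 + 3·190 = 595

595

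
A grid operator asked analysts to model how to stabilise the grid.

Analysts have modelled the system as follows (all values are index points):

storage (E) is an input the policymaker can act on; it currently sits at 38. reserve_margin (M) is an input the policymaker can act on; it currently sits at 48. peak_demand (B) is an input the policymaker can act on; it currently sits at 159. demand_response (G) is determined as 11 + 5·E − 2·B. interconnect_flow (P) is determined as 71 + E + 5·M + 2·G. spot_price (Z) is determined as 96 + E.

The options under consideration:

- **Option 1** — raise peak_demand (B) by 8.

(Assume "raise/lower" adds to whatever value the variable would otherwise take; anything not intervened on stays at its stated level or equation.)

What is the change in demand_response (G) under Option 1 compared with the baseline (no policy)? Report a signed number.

-16

Baseline:
  E = 38
  B = 159
  G = 11 + 5·38 − 2·159 = -117
Option 1 (B + 8):
  E = 38
  B = 159 + 8 = 167
  G = 11 + 5·38 − 2·167 = -133
Change in G: -133 − (-117) = -16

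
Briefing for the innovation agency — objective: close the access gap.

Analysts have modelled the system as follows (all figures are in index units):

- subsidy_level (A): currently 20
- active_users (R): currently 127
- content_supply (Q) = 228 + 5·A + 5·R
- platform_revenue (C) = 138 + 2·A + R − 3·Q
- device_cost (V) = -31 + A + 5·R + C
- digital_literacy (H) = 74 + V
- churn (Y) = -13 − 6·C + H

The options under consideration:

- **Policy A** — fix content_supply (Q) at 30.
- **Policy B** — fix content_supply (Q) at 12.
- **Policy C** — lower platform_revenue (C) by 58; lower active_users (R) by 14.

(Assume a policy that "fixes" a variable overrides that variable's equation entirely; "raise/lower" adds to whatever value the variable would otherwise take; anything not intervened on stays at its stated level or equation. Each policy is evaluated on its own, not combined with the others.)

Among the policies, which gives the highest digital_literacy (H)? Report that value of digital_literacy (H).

967

Policy A (Q := 30):
  A = 20
  R = 127
  Q = 30
  C = 138 + 2·20 + 127 − 3·30 = 215
  V = -31 + 20 + 5·127 + 215 = 839
  H = 74 + 839 = 913
Policy B (Q := 12):
  A = 20
  R = 127
  Q = 12
  C = 138 + 2·20 + 127 − 3·12 = 269
  V = -31 + 20 + 5·127 + 269 = 893
  H = 74 + 893 = 967
Policy C (C − 58, R − 14):
  A = 20
  R = 127 − 14 = 113
  Q = 228 + 5·20 + 5·113 = 893
  C = 138 + 2·20 + 113 − 3·893 (−58 from intervention) = -2446
  V = -31 + 20 + 5·113 + (-2446) = -1892
  H = 74 + (-1892) = -1818
Comparing — Policy A: H=913, Policy B: H=967, Policy C: H=-1818. Highest is 967 (Policy B).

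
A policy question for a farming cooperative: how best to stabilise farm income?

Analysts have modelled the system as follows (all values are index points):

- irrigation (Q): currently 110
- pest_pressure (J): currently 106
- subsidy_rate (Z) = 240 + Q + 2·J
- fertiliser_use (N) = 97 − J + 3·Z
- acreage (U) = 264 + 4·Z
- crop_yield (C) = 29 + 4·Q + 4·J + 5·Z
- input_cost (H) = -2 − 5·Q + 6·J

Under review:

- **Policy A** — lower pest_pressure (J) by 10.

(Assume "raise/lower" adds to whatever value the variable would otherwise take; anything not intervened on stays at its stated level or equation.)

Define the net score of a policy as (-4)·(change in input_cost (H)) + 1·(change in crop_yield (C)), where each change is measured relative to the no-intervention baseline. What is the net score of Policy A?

100

Baseline:
  Q = 110
  J = 106
  Z = 240 + 110 + 2·106 = 562
  C = 29 + 4·110 + 4·106 + 5·562 = 3703
  H = -2 − 5·110 + 6·106 = 84
Policy A (J − 10):
  Q = 110
  J = 106 − 10 = 96
  Z = 240 + 110 + 2·96 = 542
  C = 29 + 4·110 + 4·96 + 5·542 = 3563
  H = -2 − 5·110 + 6·96 = 24
ΔH = 24 − 84 = -60; ΔC = 3563 − 3703 = -140
Score = (-4)·(-60) + 1·(-140) = 100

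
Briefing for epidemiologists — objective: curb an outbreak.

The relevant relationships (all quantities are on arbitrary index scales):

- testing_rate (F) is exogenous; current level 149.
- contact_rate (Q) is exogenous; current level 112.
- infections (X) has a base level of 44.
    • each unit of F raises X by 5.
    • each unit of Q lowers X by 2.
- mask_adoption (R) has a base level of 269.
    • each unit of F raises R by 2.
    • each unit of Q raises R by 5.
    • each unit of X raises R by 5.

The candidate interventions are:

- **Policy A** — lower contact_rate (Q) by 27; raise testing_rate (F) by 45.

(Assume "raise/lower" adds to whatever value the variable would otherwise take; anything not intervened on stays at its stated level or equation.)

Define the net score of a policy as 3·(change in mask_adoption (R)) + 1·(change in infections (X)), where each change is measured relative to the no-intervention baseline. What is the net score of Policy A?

4329

Baseline:
  F = 149
  Q = 112
  X = 44 + 5·149 − 2·112 = 565
  R = 269 + 2·149 + 5·112 + 5·565 = 3952
Policy A (Q − 27, F + 45):
  F = 149 + 45 = 194
  Q = 112 − 27 = 85
  X = 44 + 5·194 − 2·85 = 844
  R = 269 + 2·194 + 5·85 + 5·844 = 5302
ΔR = 5302 − 3952 = 1350; ΔX = 844 − 565 = 279
Score = 3·1350 + 1·279 = 4329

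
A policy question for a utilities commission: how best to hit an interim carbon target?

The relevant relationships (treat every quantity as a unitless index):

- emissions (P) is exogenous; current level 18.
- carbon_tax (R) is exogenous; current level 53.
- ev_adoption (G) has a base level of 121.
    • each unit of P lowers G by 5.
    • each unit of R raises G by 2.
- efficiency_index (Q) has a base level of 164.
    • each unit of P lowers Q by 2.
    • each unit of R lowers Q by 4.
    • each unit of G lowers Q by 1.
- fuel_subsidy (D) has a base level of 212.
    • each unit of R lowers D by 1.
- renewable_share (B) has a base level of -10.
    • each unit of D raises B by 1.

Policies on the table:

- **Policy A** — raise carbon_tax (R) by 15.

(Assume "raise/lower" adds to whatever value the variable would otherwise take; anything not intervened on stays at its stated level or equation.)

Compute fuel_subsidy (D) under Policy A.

Policy A (R + 15):
  R = 53 + 15 = 68
  D = 212 − 68 = 144

144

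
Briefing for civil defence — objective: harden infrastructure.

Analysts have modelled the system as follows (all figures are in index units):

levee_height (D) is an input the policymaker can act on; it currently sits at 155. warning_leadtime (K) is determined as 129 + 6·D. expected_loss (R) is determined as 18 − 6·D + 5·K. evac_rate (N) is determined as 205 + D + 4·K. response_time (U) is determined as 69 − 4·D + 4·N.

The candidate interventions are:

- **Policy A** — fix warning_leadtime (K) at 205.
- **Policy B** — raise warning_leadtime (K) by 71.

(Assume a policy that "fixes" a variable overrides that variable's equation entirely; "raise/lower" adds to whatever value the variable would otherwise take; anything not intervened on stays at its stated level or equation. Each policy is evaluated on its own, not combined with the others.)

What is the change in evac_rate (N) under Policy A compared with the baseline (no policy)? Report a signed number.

-3416

Baseline:
  D = 155
  K = 129 + 6·155 = 1059
  N = 205 + 155 + 4·1059 = 4596
Policy A (K := 205):
  D = 155
  K = 205
  N = 205 + 155 + 4·205 = 1180
Change in N: 1180 − 4596 = -3416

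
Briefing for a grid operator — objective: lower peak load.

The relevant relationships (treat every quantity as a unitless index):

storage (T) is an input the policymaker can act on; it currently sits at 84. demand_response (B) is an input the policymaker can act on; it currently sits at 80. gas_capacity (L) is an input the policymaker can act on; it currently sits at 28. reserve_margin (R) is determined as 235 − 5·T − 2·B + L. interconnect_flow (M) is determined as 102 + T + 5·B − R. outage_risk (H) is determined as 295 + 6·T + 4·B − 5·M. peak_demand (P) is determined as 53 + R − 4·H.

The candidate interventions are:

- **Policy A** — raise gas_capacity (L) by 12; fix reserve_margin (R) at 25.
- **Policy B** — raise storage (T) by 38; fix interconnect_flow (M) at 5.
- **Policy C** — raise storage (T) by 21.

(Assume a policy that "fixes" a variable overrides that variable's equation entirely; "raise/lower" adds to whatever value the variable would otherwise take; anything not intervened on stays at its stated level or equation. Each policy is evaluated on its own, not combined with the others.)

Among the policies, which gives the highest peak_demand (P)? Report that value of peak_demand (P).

Policy A (L + 12, R := 25):
  T = 84
  B = 80
  L = 28 + 12 = 40
  R = 25
  M = 102 + 84 + 5·80 − 25 = 561
  H = 295 + 6·84 + 4·80 − 5·561 = -1686
  P = 53 + 25 − 4·(-1686) = 6822
Policy B (T + 38, M := 5):
  T = 84 + 38 = 122
  B = 80
  L = 28
  R = 235 − 5·122 − 2·80 + 28 = -507
  M = 5
  H = 295 + 6·122 + 4·80 − 5·5 = 1322
  P = 53 + (-507) − 4·1322 = -5742
Policy C (T + 21):
  T = 84 + 21 = 105
  B = 80
  L = 28
  R = 235 − 5·105 − 2·80 + 28 = -422
  M = 102 + 105 + 5·80 − (-422) = 1029
  H = 295 + 6·105 + 4·80 − 5·1029 = -3900
  P = 53 + (-422) − 4·(-3900) = 15231
Comparing — Policy A: P=6822, Policy B: P=-5742, Policy C: P=15231. Highest is 15231 (Policy C).

15231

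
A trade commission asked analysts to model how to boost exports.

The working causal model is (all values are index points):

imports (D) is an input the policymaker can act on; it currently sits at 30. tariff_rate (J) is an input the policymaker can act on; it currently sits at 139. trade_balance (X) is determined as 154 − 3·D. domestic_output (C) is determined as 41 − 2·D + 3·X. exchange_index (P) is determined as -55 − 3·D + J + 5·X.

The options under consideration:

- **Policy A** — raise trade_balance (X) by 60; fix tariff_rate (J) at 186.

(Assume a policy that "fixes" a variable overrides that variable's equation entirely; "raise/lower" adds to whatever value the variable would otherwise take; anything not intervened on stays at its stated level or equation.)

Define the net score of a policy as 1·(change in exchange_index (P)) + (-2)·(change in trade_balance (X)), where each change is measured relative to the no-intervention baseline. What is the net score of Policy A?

227

Baseline:
  D = 30
  J = 139
  X = 154 − 3·30 = 64
  P = -55 − 3·30 + 139 + 5·64 = 314
Policy A (X + 60, J := 186):
  D = 30
  J = 186
  X = 154 − 3·30 (+60 from intervention) = 124
  P = -55 − 3·30 + 186 + 5·124 = 661
ΔP = 661 − 314 = 347; ΔX = 124 − 64 = 60
Score = 1·347 + (-2)·60 = 227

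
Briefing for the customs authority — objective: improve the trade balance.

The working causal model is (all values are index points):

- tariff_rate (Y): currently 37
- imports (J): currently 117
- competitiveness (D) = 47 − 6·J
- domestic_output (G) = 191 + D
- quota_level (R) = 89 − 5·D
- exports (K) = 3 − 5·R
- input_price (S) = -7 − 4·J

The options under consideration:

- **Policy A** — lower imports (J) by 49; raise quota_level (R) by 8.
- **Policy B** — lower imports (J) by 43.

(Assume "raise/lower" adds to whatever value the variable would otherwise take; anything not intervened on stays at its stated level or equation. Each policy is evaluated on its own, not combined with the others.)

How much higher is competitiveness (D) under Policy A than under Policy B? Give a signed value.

Policy A (J − 49, R + 8):
  J = 117 − 49 = 68
  D = 47 − 6·68 = -361
Policy B (J − 43):
  J = 117 − 43 = 74
  D = 47 − 6·74 = -397
D: -361 − (-397) = 36

36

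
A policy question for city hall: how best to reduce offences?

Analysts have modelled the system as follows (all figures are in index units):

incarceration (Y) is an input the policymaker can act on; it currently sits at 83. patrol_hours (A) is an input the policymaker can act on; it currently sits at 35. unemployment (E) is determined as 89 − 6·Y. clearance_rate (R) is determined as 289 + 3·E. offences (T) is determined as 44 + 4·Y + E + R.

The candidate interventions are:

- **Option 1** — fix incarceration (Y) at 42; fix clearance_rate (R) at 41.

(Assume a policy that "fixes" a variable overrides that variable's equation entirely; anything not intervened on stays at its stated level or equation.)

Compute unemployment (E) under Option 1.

-163

Option 1 (Y := 42, R := 41):
  Y = 42
  E = 89 − 6·42 = -163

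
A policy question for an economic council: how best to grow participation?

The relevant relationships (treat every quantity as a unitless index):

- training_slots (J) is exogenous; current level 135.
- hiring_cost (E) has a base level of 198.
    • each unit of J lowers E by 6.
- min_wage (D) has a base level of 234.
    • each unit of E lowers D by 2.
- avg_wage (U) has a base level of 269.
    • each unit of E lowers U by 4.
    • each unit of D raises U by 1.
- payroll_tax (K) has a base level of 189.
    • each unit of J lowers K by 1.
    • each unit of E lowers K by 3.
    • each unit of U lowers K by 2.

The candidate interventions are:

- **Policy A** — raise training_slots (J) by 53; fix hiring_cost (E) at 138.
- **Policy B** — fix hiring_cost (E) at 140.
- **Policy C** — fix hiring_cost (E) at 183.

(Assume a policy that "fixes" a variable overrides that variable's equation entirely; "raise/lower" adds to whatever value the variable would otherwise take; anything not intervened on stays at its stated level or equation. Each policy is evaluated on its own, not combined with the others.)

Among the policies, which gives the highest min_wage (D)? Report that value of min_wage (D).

-42

Policy A (J + 53, E := 138):
  J = 135 + 53 = 188
  E = 138
  D = 234 − 2·138 = -42
Policy B (E := 140):
  J = 135
  E = 140
  D = 234 − 2·140 = -46
Policy C (E := 183):
  J = 135
  E = 183
  D = 234 − 2·183 = -132
Comparing — Policy A: D=-42, Policy B: D=-46, Policy C: D=-132. Highest is -42 (Policy A).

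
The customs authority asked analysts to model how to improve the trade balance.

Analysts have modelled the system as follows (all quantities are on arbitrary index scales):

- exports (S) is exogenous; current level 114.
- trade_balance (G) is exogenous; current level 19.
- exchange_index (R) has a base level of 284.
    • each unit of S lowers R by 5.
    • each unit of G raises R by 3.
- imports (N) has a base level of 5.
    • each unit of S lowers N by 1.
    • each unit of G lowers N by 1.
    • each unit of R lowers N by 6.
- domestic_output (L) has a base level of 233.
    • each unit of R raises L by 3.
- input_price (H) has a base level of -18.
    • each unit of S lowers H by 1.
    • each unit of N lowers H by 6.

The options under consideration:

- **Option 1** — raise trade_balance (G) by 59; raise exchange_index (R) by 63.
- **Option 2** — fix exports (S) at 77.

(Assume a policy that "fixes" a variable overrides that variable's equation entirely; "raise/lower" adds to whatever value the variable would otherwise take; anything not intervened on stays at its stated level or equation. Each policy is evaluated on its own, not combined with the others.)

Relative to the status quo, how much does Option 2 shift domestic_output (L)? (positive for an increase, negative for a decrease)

555

Baseline:
  S = 114
  G = 19
  R = 284 − 5·114 + 3·19 = -229
  L = 233 + 3·(-229) = -454
Option 2 (S := 77):
  S = 77
  G = 19
  R = 284 − 5·77 + 3·19 = -44
  L = 233 + 3·(-44) = 101
Change in L: 101 − (-454) = 555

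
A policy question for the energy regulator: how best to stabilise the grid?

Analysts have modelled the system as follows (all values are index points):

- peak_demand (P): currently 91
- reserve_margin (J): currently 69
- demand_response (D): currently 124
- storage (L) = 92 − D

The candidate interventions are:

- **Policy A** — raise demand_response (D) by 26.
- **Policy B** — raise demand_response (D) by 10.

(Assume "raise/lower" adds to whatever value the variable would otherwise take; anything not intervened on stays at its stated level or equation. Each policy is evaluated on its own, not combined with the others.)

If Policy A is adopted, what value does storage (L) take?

Policy A (D + 26):
  D = 124 + 26 = 150
  L = 92 − 150 = -58

-58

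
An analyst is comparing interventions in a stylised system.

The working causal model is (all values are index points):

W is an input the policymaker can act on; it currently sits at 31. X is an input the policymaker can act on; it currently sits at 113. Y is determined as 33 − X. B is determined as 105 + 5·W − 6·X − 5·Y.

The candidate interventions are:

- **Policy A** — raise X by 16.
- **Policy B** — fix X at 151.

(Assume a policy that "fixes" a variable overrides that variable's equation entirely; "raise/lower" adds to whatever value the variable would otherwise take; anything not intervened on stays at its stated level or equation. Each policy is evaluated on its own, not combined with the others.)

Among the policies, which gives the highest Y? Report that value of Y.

-96

Policy A (X + 16):
  X = 113 + 16 = 129
  Y = 33 − 129 = -96
Policy B (X := 151):
  X = 151
  Y = 33 − 151 = -118
Comparing — Policy A: Y=-96, Policy B: Y=-118. Highest is -96 (Policy A).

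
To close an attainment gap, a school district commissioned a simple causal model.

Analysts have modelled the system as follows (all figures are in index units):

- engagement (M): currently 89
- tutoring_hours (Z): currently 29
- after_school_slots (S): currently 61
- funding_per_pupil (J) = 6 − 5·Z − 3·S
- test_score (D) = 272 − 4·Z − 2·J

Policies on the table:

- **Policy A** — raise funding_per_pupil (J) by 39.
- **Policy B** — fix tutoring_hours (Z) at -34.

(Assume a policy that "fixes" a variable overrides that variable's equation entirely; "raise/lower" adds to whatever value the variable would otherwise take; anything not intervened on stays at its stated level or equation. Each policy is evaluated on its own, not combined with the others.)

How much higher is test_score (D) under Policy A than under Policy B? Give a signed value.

300

Policy A (J + 39):
  Z = 29
  S = 61
  J = 6 − 5·29 − 3·61 (+39 from intervention) = -283
  D = 272 − 4·29 − 2·(-283) = 722
Policy B (Z := -34):
  Z = -34
  S = 61
  J = 6 − 5·(-34) − 3·61 = -7
  D = 272 − 4·(-34) − 2·(-7) = 422
D: 722 − 422 = 300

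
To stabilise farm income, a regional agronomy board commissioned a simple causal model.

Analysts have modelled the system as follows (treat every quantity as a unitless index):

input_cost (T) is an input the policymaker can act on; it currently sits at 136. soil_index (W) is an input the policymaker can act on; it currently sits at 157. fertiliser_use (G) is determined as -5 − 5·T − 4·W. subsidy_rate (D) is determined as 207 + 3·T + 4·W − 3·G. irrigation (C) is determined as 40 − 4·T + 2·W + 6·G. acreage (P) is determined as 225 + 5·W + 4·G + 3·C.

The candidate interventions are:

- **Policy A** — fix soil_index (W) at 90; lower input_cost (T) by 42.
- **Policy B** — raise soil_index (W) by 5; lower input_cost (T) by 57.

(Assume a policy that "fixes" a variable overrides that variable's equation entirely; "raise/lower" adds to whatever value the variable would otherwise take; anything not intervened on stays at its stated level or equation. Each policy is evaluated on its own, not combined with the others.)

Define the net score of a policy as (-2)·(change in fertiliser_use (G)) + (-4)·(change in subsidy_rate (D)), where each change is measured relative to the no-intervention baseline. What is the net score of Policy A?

Baseline:
  T = 136
  W = 157
  G = -5 − 5·136 − 4·157 = -1313
  D = 207 + 3·136 + 4·157 − 3·(-1313) = 5182
Policy A (W := 90, T − 42):
  T = 136 − 42 = 94
  W = 90
  G = -5 − 5·94 − 4·90 = -835
  D = 207 + 3·94 + 4·90 − 3·(-835) = 3354
ΔG = -835 − (-1313) = 478; ΔD = 3354 − 5182 = -1828
Score = (-2)·478 + (-4)·(-1828) = 6356

6356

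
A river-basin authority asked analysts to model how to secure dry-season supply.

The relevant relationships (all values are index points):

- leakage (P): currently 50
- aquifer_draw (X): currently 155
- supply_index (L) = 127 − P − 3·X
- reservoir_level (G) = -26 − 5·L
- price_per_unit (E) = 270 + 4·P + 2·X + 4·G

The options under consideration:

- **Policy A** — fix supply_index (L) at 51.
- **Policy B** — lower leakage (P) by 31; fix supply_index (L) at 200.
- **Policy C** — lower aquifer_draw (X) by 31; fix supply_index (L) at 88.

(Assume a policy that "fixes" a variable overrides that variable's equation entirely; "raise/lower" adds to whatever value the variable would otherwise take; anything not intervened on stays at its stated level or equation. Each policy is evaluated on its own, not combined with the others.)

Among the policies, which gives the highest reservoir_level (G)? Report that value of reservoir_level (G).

Policy A (L := 51):
  P = 50
  X = 155
  L = 51
  G = -26 − 5·51 = -281
Policy B (P − 31, L := 200):
  P = 50 − 31 = 19
  X = 155
  L = 200
  G = -26 − 5·200 = -1026
Policy C (X − 31, L := 88):
  P = 50
  X = 155 − 31 = 124
  L = 88
  G = -26 − 5·88 = -466
Comparing — Policy A: G=-281, Policy B: G=-1026, Policy C: G=-466. Highest is -281 (Policy A).

-281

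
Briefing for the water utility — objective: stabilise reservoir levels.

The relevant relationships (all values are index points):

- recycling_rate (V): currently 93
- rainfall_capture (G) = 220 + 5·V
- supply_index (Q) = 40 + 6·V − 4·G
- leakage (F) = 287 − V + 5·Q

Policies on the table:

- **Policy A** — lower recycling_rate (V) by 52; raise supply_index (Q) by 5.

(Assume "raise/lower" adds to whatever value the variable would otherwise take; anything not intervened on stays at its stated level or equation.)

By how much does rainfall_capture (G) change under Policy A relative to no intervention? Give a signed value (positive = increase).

-260

Baseline:
  V = 93
  G = 220 + 5·93 = 685
Policy A (V − 52, Q + 5):
  V = 93 − 52 = 41
  G = 220 + 5·41 = 425
Change in G: 425 − 685 = -260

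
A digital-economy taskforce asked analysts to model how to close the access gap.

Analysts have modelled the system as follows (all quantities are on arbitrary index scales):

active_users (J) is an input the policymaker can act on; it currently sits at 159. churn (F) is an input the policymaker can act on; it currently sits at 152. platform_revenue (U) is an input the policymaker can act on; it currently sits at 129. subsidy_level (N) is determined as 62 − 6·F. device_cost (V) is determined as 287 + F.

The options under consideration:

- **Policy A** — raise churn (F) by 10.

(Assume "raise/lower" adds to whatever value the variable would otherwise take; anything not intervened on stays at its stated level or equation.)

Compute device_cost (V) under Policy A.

Policy A (F + 10):
  F = 152 + 10 = 162
  V = 287 + 162 = 449

449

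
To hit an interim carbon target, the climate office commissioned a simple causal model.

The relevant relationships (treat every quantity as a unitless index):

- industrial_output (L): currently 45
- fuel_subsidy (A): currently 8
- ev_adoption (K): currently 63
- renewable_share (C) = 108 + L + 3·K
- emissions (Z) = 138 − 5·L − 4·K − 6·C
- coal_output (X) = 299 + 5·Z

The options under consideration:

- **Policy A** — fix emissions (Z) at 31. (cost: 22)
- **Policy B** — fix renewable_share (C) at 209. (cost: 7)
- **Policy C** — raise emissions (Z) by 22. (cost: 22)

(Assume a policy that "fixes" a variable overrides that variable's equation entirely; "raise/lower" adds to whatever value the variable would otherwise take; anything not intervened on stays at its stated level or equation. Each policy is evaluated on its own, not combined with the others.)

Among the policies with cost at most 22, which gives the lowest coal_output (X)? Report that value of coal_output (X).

Policy A (Z := 31):
  L = 45
  K = 63
  C = 108 + 45 + 3·63 = 342
  Z = 31
  X = 299 + 5·31 = 454
Policy B (C := 209):
  L = 45
  K = 63
  C = 209
  Z = 138 − 5·45 − 4·63 − 6·209 = -1593
  X = 299 + 5·(-1593) = -7666
Policy C (Z + 22):
  L = 45
  K = 63
  C = 108 + 45 + 3·63 = 342
  Z = 138 − 5·45 − 4·63 − 6·342 (+22 from intervention) = -2369
  X = 299 + 5·(-2369) = -11546
Comparing — Policy A: X=454, Policy B: X=-7666, Policy C: X=-11546. Lowest is -11546 (Policy C).

-11546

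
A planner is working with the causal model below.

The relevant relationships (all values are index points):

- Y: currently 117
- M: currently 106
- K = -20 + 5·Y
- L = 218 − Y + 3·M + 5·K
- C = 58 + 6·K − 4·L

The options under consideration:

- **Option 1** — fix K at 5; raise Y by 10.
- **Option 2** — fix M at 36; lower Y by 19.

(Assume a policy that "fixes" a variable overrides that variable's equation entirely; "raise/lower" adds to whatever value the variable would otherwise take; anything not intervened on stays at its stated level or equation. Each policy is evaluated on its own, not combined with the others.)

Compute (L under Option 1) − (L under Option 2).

Option 1 (K := 5, Y + 10):
  Y = 117 + 10 = 127
  M = 106
  K = 5
  L = 218 − 127 + 3·106 + 5·5 = 434
Option 2 (M := 36, Y − 19):
  Y = 117 − 19 = 98
  M = 36
  K = -20 + 5·98 = 470
  L = 218 − 98 + 3·36 + 5·470 = 2578
L: 434 − 2578 = -2144

-2144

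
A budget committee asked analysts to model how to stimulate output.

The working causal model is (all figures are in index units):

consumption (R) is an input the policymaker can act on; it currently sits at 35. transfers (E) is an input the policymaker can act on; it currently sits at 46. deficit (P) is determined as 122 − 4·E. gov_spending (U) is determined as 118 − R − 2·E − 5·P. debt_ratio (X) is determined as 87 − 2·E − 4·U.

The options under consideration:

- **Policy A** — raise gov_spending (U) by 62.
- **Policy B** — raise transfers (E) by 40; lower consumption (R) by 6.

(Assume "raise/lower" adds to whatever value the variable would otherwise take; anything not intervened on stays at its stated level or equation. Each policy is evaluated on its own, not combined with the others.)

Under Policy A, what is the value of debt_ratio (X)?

-1457

Policy A (U + 62):
  R = 35
  E = 46
  P = 122 − 4·46 = -62
  U = 118 − 35 − 2·46 − 5·(-62) (+62 from intervention) = 363
  X = 87 − 2·46 − 4·363 = -1457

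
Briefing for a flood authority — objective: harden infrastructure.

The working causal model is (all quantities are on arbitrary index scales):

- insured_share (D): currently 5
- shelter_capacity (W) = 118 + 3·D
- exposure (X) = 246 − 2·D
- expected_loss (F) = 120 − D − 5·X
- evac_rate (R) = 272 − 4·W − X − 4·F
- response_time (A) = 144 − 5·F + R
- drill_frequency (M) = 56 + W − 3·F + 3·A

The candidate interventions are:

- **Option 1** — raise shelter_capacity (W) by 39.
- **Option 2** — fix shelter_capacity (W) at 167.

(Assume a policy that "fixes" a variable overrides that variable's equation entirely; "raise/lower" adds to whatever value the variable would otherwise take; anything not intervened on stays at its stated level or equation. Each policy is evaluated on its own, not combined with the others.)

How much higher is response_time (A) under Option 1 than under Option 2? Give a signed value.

-20

Option 1 (W + 39):
  D = 5
  W = 118 + 3·5 (+39 from intervention) = 172
  X = 246 − 2·5 = 236
  F = 120 − 5 − 5·236 = -1065
  R = 272 − 4·172 − 236 − 4·(-1065) = 3608
  A = 144 − 5·(-1065) + 3608 = 9077
Option 2 (W := 167):
  D = 5
  W = 167
  X = 246 − 2·5 = 236
  F = 120 − 5 − 5·236 = -1065
  R = 272 − 4·167 − 236 − 4·(-1065) = 3628
  A = 144 − 5·(-1065) + 3628 = 9097
A: 9077 − 9097 = -20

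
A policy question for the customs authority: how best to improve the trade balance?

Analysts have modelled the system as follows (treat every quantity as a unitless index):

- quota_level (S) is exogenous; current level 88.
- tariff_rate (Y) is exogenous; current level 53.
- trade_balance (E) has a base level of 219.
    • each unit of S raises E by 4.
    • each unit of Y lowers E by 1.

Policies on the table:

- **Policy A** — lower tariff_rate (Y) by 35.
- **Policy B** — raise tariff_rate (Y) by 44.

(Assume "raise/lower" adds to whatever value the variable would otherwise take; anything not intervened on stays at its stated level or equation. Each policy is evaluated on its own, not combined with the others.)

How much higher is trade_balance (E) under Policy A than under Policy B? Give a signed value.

Policy A (Y − 35):
  S = 88
  Y = 53 − 35 = 18
  E = 219 + 4·88 − 18 = 553
Policy B (Y + 44):
  S = 88
  Y = 53 + 44 = 97
  E = 219 + 4·88 − 97 = 474
E: 553 − 474 = 79

79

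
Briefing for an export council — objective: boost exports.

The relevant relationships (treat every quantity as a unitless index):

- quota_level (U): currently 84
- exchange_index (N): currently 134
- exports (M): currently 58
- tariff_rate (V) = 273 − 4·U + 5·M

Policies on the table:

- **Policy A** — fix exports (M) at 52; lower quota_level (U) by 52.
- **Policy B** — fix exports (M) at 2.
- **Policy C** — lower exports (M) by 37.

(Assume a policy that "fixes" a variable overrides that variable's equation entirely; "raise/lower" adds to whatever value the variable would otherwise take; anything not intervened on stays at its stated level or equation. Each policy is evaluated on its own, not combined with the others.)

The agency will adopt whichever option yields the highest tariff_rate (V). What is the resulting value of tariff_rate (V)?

Policy A (M := 52, U − 52):
  U = 84 − 52 = 32
  M = 52
  V = 273 − 4·32 + 5·52 = 405
Policy B (M := 2):
  U = 84
  M = 2
  V = 273 − 4·84 + 5·2 = -53
Policy C (M − 37):
  U = 84
  M = 58 − 37 = 21
  V = 273 − 4·84 + 5·21 = 42
Comparing — Policy A: V=405, Policy B: V=-53, Policy C: V=42. Highest is 405 (Policy A).

405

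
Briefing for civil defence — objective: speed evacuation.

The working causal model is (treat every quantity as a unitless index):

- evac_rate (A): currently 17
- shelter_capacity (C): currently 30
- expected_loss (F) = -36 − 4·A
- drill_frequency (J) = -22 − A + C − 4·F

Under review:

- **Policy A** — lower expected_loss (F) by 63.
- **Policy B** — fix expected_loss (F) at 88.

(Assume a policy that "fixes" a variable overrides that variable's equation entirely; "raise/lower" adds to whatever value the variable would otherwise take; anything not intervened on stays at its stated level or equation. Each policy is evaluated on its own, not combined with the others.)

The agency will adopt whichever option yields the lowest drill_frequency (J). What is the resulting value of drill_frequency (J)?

Policy A (F − 63):
  A = 17
  C = 30
  F = -36 − 4·17 (−63 from intervention) = -167
  J = -22 − 17 + 30 − 4·(-167) = 659
Policy B (F := 88):
  A = 17
  C = 30
  F = 88
  J = -22 − 17 + 30 − 4·88 = -361
Comparing — Policy A: J=659, Policy B: J=-361. Lowest is -361 (Policy B).

-361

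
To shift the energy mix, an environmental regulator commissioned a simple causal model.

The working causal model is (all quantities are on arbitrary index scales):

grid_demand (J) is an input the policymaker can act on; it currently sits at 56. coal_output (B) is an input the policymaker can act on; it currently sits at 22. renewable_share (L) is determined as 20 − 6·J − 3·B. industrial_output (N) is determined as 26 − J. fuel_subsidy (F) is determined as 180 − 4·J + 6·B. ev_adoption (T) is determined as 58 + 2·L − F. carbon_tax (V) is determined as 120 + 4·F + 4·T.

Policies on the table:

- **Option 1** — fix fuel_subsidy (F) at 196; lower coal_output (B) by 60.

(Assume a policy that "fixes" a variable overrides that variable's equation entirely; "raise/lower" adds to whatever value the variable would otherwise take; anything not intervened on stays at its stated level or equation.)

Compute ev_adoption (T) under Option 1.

-542

Option 1 (F := 196, B − 60):
  J = 56
  B = 22 − 60 = -38
  L = 20 − 6·56 − 3·(-38) = -202
  F = 196
  T = 58 + 2·(-202) − 196 = -542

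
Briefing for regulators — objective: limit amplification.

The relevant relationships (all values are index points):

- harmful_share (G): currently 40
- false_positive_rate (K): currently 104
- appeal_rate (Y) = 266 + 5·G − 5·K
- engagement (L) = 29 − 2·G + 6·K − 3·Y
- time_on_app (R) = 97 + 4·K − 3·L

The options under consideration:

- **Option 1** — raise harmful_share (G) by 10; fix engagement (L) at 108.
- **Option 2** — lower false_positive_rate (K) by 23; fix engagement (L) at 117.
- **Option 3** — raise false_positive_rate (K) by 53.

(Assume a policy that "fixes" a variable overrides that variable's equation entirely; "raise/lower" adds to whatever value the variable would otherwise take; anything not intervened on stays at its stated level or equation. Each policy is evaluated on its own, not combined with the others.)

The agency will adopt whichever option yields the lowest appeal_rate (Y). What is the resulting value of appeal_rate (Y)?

Option 1 (G + 10, L := 108):
  G = 40 + 10 = 50
  K = 104
  Y = 266 + 5·50 − 5·104 = -4
Option 2 (K − 23, L := 117):
  G = 40
  K = 104 − 23 = 81
  Y = 266 + 5·40 − 5·81 = 61
Option 3 (K + 53):
  G = 40
  K = 104 + 53 = 157
  Y = 266 + 5·40 − 5·157 = -319
Comparing — Option 1: Y=-4, Option 2: Y=61, Option 3: Y=-319. Lowest is -319 (Option 3).

-319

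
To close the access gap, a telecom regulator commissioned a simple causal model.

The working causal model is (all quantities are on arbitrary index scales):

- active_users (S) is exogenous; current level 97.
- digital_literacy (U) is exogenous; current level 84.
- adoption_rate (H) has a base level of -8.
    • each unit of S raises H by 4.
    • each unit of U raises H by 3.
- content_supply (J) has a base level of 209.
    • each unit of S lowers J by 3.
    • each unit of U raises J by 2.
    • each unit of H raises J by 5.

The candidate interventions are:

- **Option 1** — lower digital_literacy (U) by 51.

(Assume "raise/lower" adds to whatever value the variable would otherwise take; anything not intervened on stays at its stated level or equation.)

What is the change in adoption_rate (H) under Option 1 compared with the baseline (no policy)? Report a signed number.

-153

Baseline:
  S = 97
  U = 84
  H = -8 + 4·97 + 3·84 = 632
Option 1 (U − 51):
  S = 97
  U = 84 − 51 = 33
  H = -8 + 4·97 + 3·33 = 479
Change in H: 479 − 632 = -153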